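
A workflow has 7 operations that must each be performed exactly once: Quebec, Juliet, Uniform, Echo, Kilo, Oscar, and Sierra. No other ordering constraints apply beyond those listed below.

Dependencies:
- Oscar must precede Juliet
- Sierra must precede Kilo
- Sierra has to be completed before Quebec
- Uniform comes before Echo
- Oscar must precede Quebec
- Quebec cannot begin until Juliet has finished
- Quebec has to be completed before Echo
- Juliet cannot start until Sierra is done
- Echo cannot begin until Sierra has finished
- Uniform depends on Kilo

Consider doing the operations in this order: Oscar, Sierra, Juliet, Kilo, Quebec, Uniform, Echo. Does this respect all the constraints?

Every stated constraint is respected: Sierra sits at position 2, ahead of Echo at position 7, and each of the other listed pairs likewise has the predecessor earlier in the sequence.

Yes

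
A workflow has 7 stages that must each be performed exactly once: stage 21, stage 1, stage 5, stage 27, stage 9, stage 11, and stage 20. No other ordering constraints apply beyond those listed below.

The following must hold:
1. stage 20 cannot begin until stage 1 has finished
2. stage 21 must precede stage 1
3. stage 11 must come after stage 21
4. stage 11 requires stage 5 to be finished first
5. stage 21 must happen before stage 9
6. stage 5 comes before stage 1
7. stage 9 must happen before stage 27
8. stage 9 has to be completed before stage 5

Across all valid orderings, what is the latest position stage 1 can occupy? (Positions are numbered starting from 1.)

6

The only stage forced after stage 1 (directly or by a chain) is stage 20.
With 1 mandatory successor out of 7 stages total, the latest slot for stage 1 is 7−1 = 6, and it's reachable by doing all non-successors before stage 1.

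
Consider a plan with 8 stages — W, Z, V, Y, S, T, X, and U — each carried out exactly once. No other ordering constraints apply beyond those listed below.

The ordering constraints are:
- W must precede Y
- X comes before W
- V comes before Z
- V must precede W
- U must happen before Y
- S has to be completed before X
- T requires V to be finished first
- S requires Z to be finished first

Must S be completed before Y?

Yes

Chaining the stated constraints: S → X → W → Y.
Hence S necessarily comes before Y.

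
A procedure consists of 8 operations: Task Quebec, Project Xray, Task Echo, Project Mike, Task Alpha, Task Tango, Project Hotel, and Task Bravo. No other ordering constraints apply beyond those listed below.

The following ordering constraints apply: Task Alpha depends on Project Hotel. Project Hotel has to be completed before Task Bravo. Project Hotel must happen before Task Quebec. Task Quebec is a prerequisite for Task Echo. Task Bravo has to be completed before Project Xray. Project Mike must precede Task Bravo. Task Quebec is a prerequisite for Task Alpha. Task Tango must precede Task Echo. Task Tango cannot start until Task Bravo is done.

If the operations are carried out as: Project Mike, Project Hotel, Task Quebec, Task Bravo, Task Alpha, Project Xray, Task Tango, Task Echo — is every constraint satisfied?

Yes

Every stated constraint is respected: Task Quebec sits at position 3, ahead of Task Echo at position 8, and each of the other listed pairs likewise has the predecessor earlier in the sequence.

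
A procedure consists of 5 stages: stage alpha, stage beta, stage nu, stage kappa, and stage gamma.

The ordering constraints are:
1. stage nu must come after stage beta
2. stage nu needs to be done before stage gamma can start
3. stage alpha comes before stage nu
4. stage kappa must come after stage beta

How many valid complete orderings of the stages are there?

The stages with no prerequisites are stage alpha, stage beta; any of them can be placed first.
Counting all ways to extend the partial order to a total order gives 7.

7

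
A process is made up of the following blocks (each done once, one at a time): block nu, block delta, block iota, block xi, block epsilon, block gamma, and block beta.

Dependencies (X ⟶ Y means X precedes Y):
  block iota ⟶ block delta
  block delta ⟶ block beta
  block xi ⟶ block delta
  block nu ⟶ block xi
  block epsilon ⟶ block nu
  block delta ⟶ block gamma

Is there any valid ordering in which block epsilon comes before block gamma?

Every valid ordering already has block epsilon before block gamma (the constraints require it), so in particular at least one does.

Yes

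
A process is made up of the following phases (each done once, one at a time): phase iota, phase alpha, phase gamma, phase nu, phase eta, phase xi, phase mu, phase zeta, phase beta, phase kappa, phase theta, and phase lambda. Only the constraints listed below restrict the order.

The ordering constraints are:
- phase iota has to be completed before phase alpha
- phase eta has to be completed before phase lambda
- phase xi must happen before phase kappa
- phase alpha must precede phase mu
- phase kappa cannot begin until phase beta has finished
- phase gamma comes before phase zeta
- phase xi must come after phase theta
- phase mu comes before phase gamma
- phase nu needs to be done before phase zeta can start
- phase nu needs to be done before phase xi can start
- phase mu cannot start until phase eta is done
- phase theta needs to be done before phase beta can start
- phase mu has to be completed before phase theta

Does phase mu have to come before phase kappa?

Tracing the constraints gives a chain: phase mu → phase theta → phase beta → phase kappa.
That forces phase mu before phase kappa in every valid schedule.

Yes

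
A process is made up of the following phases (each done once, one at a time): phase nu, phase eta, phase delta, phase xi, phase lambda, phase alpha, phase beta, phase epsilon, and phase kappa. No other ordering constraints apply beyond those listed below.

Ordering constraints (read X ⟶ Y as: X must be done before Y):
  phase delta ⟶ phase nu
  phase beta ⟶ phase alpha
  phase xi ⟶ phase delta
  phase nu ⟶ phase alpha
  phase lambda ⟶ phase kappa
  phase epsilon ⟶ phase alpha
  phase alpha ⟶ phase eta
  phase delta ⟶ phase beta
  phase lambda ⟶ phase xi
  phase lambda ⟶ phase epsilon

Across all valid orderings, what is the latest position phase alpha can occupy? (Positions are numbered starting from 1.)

The only phase forced after phase alpha (directly or by a chain) is phase eta.
So at least 1 phase follows phase alpha, putting phase alpha no later than position 8. That position is achievable by scheduling everything else first.

8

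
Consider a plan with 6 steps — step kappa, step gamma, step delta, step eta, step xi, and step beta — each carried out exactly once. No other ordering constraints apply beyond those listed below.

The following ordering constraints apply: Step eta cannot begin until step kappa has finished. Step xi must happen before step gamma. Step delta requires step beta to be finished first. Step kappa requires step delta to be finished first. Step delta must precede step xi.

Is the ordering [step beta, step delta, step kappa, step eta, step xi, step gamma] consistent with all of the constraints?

Checking each listed constraint against this order: for instance, step delta is in position 2 and step xi in position 5, so that constraint holds — and the remaining constraints check out the same way.

Yes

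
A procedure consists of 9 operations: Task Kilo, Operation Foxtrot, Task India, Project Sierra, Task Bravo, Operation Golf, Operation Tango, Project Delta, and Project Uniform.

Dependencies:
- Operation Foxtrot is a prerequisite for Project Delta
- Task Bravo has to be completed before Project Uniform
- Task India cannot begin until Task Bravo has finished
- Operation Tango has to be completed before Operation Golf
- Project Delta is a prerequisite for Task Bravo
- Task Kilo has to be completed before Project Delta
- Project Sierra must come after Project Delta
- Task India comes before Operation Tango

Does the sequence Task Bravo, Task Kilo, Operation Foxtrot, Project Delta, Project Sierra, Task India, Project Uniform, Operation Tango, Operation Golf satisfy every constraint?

Here Project Delta comes after Task Bravo.
Since Project Delta is required before Task Bravo, the ordering is invalid.

No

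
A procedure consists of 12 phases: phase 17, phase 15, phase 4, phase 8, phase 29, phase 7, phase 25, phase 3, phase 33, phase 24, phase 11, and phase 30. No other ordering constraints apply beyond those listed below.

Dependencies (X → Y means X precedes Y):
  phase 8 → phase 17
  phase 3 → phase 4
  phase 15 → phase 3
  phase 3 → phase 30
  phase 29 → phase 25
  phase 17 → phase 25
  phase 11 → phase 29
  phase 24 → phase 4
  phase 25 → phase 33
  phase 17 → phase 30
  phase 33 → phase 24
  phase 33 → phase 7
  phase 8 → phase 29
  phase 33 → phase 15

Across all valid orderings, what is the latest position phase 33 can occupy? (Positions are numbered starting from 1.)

Every phase that must follow phase 33 has to come after it. Tracing all chains starting from phase 33, those phases are: phase 15, phase 4, phase 7, phase 3, phase 24, phase 30 — 6 in total.
With 6 mandatory successors out of 12 phases total, the latest slot for phase 33 is 12−6 = 6, and it's reachable by doing all non-successors before phase 33.

6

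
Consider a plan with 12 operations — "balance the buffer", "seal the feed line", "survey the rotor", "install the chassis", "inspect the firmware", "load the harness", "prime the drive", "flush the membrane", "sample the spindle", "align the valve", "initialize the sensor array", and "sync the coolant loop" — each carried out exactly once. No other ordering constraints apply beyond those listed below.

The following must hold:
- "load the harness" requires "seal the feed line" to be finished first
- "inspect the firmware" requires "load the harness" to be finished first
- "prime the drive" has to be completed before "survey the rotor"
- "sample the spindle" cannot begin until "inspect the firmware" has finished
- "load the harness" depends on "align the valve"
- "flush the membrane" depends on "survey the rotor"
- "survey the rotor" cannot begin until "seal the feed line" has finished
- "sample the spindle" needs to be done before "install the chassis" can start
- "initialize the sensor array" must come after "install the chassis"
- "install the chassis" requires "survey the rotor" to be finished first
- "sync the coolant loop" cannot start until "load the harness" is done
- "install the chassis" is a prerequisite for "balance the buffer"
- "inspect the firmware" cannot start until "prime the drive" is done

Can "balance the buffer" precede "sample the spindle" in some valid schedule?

Following "sample the spindle" → "install the chassis" → "balance the buffer", "sample the spindle" must precede "balance the buffer" in every valid ordering.
Hence "balance the buffer" can never be scheduled before "sample the spindle".

No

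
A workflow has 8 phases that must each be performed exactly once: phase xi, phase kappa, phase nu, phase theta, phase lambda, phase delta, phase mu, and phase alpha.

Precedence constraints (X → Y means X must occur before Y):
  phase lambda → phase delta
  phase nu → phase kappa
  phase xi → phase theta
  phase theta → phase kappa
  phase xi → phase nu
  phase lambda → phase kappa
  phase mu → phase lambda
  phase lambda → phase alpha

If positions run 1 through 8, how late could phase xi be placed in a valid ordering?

Every phase that must follow phase xi has to come after it. Tracing all chains starting from phase xi, those phases are: phase kappa, phase nu, phase theta — 3 in total.
With 3 mandatory successors out of 8 phases total, the latest slot for phase xi is 8−3 = 5, and it's reachable by doing all non-successors before phase xi.

5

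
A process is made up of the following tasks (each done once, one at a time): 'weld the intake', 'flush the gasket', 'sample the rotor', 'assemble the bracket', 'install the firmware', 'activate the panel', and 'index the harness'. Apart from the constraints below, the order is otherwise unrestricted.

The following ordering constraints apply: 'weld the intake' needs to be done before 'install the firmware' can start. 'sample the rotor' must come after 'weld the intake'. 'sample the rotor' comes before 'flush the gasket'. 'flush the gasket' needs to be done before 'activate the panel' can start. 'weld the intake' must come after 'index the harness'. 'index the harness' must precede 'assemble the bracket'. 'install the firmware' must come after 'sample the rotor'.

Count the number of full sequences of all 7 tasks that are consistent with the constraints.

18

'index the harness' is the only task with nothing required before it, so every ordering starts there.
Counting all ways to extend the partial order to a total order gives 18.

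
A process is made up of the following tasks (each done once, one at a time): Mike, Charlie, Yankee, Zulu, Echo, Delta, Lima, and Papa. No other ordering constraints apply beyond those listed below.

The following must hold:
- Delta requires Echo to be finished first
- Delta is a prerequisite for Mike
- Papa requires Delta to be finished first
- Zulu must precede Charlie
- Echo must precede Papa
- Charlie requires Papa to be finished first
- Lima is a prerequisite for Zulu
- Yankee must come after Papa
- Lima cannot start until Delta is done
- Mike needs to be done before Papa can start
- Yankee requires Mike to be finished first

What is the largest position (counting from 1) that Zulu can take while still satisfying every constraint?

The only task forced after Zulu (directly or by a chain) is Charlie.
So at least 1 task follows Zulu, putting Zulu no later than position 7. That position is achievable by scheduling everything else first.

7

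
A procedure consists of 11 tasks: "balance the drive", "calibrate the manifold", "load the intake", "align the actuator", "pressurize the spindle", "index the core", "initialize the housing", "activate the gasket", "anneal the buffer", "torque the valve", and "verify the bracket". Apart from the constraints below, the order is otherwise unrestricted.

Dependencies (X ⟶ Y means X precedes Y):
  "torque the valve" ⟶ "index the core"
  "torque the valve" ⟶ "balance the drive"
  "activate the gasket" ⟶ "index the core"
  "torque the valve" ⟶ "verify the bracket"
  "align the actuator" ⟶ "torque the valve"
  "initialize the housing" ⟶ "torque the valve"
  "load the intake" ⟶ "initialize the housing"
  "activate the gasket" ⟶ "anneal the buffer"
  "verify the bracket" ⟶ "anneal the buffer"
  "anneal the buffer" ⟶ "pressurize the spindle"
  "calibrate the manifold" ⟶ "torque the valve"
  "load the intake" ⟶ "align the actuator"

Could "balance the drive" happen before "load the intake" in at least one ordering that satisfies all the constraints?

No

The constraints give a chain "load the intake" → "align the actuator" → "torque the valve" → "balance the drive", which forces "load the intake" before "balance the drive".
Hence "balance the drive" can never be scheduled before "load the intake".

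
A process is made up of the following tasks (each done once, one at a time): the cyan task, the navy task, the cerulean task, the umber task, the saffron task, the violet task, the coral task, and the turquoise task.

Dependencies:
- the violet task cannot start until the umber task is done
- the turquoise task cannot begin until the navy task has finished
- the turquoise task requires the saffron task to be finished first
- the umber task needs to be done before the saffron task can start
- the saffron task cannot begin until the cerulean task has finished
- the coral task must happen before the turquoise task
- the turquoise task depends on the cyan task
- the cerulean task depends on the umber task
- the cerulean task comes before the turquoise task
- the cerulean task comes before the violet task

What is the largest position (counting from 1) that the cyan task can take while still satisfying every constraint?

Following the constraints forward from the cyan task, its only required successor is the turquoise task.
With 1 mandatory successor out of 8 tasks total, the latest slot for the cyan task is 8−1 = 7, and it's reachable by doing all non-successors before the cyan task.

7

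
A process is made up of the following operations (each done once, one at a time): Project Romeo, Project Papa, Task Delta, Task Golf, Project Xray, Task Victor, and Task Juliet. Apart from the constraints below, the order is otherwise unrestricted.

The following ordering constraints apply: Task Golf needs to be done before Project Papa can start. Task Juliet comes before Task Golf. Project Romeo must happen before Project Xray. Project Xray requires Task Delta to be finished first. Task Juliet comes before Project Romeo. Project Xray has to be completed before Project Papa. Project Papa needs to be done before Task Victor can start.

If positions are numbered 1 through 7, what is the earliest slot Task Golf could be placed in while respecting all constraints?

The only operation forced before Task Golf (directly or transitively) is Task Juliet.
With 1 mandatory predecessor, the earliest Task Golf can sit is position 1+1 = 2, and placing just that one first achieves it.

2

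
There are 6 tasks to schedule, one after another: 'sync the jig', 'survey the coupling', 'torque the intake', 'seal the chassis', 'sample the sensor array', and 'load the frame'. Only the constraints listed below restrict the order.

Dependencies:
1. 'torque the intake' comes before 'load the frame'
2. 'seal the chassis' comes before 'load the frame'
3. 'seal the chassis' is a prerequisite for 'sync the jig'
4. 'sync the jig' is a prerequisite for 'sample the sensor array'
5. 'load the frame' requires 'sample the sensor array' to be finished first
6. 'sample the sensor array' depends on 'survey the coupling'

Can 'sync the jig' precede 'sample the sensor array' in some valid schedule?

The constraints force 'sync the jig' before 'sample the sensor array', so yes — every valid ordering has 'sync the jig' earlier.

Yes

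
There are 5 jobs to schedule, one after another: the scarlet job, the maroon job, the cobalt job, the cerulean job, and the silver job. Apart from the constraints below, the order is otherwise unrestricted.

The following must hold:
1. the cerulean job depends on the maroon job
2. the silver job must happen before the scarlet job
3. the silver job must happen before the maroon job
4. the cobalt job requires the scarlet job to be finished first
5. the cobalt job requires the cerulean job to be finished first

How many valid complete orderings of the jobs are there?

3

Only the silver job has no prerequisites, so it must go first.
Counting all ways to extend the partial order to a total order gives 3.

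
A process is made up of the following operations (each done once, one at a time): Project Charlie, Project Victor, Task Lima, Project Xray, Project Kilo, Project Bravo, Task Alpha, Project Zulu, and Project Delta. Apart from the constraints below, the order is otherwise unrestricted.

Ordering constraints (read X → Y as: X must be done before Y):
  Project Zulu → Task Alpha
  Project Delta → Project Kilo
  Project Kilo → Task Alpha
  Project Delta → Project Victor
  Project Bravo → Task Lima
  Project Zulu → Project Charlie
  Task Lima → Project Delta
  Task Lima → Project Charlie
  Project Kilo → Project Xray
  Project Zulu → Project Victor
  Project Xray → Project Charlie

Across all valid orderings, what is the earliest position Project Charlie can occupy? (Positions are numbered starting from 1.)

7

Working backwards through the constraints from Project Charlie, its full set of required predecessors is Task Lima, Project Xray, Project Kilo, Project Bravo, Project Zulu, Project Delta — 6 of them.
So at minimum 6 operations come before Project Charlie, putting Project Charlie no earlier than position 7. That position is achievable by scheduling exactly those predecessors first.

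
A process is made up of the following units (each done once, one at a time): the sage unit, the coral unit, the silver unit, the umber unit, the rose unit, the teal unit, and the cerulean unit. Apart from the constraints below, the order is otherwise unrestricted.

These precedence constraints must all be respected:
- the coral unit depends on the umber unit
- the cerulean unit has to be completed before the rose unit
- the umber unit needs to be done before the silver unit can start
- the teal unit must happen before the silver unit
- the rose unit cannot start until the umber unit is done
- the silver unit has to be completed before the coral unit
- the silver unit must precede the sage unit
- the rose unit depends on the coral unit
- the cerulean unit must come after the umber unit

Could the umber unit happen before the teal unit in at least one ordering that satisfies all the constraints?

Yes

No chain of constraints runs from the teal unit to the umber unit, so the teal unit is not required to come first.
That means at least one valid schedule has the umber unit before the teal unit.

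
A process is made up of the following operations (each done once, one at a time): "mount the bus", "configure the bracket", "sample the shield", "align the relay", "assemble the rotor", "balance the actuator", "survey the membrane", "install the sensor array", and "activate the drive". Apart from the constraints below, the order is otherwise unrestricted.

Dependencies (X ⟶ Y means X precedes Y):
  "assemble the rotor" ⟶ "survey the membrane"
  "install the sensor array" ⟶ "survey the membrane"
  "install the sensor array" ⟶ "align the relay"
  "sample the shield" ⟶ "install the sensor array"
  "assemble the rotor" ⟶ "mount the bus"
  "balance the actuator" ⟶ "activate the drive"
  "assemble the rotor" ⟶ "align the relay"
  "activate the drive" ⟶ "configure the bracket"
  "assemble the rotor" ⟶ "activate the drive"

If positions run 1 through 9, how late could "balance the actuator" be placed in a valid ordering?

Every operation that must follow "balance the actuator" has to come after it. Tracing all chains starting from "balance the actuator", those operations are: "configure the bracket", "activate the drive" — 2 in total.
So at least 2 operations follow "balance the actuator", putting "balance the actuator" no later than position 7. That position is achievable by scheduling everything else first.

7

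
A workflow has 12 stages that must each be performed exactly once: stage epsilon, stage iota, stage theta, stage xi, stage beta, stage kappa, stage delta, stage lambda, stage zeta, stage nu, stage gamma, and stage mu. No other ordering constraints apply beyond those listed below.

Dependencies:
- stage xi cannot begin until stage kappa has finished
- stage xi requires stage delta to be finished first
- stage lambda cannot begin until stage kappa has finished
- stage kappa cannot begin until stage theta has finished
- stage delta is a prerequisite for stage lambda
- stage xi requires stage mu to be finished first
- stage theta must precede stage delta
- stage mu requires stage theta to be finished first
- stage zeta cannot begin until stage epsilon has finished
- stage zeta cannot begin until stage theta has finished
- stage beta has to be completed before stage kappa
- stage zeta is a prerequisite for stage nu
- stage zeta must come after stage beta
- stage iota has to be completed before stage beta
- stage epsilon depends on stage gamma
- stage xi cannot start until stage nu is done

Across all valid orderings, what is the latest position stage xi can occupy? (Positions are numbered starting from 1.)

12

No constraint forces any stage after stage xi, so it can be placed last, in position 12.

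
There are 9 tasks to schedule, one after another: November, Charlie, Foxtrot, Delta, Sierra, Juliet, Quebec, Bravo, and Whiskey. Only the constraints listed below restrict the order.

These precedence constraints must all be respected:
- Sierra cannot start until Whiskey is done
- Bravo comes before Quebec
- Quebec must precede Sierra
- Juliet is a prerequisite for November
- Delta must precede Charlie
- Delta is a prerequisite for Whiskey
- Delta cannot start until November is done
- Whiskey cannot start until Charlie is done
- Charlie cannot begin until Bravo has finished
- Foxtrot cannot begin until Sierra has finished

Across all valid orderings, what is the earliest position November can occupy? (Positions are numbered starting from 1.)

Working backwards through the constraints from November, its only required predecessor is Juliet.
With 1 mandatory predecessor, the earliest November can sit is position 1+1 = 2, and placing just that one first achieves it.

2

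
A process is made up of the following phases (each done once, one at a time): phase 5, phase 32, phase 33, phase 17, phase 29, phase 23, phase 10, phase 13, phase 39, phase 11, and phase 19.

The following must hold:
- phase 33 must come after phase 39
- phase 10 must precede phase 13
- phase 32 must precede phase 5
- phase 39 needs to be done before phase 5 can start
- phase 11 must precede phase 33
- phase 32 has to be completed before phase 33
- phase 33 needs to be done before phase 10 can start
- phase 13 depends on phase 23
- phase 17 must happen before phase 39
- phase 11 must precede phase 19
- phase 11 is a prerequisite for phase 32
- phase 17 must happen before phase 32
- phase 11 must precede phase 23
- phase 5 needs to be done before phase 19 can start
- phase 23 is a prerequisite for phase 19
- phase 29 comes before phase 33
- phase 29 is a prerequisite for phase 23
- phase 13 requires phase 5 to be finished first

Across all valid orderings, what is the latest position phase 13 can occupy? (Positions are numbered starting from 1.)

Nothing depends on phase 13, so it can be the final phase, position 11.

11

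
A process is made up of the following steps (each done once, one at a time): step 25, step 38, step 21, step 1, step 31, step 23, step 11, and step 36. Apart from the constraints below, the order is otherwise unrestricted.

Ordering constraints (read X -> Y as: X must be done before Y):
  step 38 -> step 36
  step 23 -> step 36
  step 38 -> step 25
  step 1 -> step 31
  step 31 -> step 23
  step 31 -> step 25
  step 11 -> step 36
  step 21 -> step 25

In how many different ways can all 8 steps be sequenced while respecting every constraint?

4 steps have no prerequisites (step 38, step 21, step 1, step 11), so any of them could come first.
Systematically extending each partial ordering one step at a time and counting, there are 364 complete orderings.

364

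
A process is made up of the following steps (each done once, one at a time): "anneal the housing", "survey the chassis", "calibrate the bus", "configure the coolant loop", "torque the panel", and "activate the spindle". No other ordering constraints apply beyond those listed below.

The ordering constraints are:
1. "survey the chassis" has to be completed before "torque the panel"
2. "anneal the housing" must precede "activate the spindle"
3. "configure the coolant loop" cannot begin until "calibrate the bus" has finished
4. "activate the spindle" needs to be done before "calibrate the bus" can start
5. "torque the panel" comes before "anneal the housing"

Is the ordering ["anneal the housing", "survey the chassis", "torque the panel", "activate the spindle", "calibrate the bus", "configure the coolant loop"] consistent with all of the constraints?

No

In the proposed order, "anneal the housing" appears before "torque the panel".
But one of the constraints requires "torque the panel" before "anneal the housing", so this ordering violates it.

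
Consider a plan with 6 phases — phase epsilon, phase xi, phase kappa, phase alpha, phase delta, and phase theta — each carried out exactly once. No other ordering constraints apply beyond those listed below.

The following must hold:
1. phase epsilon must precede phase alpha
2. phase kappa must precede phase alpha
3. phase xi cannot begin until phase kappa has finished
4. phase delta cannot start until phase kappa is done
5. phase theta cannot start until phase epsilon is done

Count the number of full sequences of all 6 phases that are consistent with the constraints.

70

2 phases have no prerequisites (phase epsilon, phase kappa), so any of them could come first.
Enumerating by repeatedly choosing an available phase (one whose prerequisites are all placed) gives 70 distinct complete orderings.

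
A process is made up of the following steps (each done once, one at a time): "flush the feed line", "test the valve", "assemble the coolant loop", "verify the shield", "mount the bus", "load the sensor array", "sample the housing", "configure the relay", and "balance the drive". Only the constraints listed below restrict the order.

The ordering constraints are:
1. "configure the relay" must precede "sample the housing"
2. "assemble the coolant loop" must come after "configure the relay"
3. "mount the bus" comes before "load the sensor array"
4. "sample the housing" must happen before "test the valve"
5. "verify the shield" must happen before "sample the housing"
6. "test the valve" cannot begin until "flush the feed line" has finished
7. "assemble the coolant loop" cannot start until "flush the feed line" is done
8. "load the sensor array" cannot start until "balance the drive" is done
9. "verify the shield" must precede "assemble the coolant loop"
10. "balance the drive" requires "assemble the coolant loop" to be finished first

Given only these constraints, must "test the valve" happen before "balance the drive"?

No

No chain of constraints connects "test the valve" to "balance the drive" in either direction.
There exist valid orderings with "balance the drive" before "test the valve", so "test the valve" is not required to come first.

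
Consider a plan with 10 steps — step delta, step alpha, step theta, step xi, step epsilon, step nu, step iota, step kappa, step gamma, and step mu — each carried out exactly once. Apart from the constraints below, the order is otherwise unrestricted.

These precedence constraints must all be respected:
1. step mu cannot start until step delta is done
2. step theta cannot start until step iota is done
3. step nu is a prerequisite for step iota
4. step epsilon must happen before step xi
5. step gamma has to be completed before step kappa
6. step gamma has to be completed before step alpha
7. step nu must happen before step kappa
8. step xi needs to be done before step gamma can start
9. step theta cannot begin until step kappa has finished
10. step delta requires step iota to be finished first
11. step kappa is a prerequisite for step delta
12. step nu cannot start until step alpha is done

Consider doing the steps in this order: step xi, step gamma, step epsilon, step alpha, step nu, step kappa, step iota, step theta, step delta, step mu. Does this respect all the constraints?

No

The sequence places step xi ahead of step epsilon.
That contradicts the constraint that step epsilon must precede step xi.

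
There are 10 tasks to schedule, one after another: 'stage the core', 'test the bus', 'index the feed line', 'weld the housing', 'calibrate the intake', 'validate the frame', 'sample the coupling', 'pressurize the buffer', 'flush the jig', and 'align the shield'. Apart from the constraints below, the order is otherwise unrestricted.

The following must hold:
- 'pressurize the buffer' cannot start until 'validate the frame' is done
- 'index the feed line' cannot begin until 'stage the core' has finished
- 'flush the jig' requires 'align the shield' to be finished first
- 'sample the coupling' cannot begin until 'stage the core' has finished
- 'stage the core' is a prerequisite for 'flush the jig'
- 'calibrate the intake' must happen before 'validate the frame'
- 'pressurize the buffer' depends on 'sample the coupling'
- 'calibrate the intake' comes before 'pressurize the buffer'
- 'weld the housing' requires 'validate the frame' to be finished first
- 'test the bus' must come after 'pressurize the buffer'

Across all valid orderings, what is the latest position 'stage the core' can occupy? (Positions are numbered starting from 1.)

Every task that must follow 'stage the core' has to come after it. Tracing all chains starting from 'stage the core', those tasks are: 'test the bus', 'index the feed line', 'sample the coupling', 'pressurize the buffer', 'flush the jig' — 5 in total.
So at least 5 tasks follow 'stage the core', putting 'stage the core' no later than position 5. That position is achievable by scheduling everything else first.

5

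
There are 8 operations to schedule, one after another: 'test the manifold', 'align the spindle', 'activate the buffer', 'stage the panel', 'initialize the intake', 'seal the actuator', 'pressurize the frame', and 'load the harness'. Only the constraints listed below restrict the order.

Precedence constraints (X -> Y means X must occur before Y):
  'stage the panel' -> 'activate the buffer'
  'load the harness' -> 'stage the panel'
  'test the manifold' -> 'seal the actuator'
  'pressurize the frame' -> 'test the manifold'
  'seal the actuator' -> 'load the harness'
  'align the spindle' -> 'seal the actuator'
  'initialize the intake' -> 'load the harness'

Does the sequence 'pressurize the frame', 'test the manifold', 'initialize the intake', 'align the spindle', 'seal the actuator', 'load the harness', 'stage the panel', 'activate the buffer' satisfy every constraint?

Yes

Every stated constraint is respected: 'test the manifold' sits at position 2, ahead of 'seal the actuator' at position 5, and each of the other listed pairs likewise has the predecessor earlier in the sequence.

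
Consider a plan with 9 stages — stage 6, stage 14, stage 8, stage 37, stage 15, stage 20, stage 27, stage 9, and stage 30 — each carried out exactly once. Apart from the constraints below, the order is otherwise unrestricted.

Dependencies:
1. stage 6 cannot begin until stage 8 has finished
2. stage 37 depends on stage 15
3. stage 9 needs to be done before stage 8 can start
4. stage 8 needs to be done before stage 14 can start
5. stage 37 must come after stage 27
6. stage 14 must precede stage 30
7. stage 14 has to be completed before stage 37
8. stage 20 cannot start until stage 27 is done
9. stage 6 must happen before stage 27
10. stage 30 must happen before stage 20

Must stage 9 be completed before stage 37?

There is a constraint chain stage 9 → stage 8 → stage 14 → stage 37.
That forces stage 9 before stage 37 in every valid schedule.

Yes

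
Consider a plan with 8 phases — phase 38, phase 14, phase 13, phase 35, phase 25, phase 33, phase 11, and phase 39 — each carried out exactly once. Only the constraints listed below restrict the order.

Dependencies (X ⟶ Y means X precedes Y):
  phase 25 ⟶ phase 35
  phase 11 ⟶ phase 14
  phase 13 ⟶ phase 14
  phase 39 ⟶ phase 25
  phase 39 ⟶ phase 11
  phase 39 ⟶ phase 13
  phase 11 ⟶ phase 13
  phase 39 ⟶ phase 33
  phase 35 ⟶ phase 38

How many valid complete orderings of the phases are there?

140

Phase 39 is the only phase with nothing required before it, so every ordering starts there.
Systematically extending each partial ordering one phase at a time and counting, there are 140 complete orderings.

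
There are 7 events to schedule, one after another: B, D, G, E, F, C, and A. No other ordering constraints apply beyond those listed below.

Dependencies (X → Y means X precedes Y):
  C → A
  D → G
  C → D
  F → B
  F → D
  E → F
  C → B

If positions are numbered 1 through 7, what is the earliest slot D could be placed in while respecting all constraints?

The events that are forced before D, directly or transitively, are E, F, C. That's 3 events.
With 3 mandatory predecessors, the earliest D can sit is position 3+1 = 4, and placing just those 3 first achieves it.

4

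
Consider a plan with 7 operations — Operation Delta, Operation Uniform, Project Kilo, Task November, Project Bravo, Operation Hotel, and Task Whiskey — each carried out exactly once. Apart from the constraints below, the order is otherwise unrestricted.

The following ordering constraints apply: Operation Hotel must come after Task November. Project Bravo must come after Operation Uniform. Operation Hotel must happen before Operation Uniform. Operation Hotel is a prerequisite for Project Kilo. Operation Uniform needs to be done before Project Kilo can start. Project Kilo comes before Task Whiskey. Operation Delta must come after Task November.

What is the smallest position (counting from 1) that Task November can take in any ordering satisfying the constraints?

1

Nothing is required before Task November; it can be the very first operation.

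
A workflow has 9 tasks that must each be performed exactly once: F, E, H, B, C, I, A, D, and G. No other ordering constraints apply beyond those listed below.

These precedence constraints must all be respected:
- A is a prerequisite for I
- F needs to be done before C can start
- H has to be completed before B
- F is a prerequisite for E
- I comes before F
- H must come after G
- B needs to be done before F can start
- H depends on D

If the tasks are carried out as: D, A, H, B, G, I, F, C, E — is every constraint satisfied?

No

The sequence places H ahead of G.
But one of the constraints requires G before H, so this ordering violates it.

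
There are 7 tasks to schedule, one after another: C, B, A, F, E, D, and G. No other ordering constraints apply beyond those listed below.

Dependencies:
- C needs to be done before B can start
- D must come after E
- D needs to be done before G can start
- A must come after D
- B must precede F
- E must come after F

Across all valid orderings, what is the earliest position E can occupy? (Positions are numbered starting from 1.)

The tasks that are forced before E, directly or transitively, are C, B, F. That's 3 tasks.
So at minimum 3 tasks come before E, putting E no earlier than position 4. That position is achievable by scheduling exactly those predecessors first.

4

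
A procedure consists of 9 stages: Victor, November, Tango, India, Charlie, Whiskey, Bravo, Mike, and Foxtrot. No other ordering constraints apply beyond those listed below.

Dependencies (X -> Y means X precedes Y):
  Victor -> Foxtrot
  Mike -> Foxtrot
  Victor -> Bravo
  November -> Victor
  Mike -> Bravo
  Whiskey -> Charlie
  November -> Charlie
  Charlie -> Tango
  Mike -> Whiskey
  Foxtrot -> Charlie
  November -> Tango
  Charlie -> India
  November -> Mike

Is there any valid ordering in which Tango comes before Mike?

The constraints give a chain Mike → Foxtrot → Charlie → Tango, which forces Mike before Tango.
Hence Tango can never be scheduled before Mike.

No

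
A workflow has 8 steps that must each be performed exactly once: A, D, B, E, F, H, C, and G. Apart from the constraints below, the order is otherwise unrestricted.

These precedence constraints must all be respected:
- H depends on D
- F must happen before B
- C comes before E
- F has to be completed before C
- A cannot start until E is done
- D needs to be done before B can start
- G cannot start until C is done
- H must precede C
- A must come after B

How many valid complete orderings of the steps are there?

39

The steps with no prerequisites are D, F; any of them can be placed first.
Enumerating by repeatedly choosing an available step (one whose prerequisites are all placed) gives 39 distinct complete orderings.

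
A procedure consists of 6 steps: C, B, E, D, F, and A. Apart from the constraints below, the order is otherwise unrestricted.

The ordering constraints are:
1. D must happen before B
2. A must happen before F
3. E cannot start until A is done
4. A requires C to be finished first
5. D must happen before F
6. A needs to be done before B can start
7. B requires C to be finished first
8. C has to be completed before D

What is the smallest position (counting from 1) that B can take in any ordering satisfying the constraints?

Working backwards through the constraints from B, its full set of required predecessors is C, D, A — 3 of them.
With 3 mandatory predecessors, the earliest B can sit is position 3+1 = 4, and placing just those 3 first achieves it.

4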